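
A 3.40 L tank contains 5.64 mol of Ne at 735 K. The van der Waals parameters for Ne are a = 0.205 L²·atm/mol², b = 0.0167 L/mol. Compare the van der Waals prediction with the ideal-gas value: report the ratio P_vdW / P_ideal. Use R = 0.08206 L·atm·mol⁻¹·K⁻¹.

P_vdW / P_ideal ≈ 1.023

Ideal: P_ideal = nRT/V = (5.64)(0.08206)(735)/3.40 = 100.050 atm
vdW: P = nRT/(V − nb) − a n²/V² = 340.172/3.30581 − 6.52097/11.5600 = 102.901 − 0.564098 = 102.337 atm
Ratio = 102.337/100.050 = 1.023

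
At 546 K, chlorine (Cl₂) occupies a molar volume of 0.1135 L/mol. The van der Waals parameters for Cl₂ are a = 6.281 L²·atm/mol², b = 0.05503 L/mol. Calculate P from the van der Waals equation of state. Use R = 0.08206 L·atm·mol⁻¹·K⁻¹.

P ≈ 278.7 atm

P = RT/(V_m − b) − a/V_m²
RT/(V_m − b) = (0.08206)(546)/(0.1135 − 0.05503) = 44.805/0.058470 = 766.29 atm
a/V_m² = 6.281/(0.1135)² = 487.57 atm
P = 766.29 − 487.57 = 278.7 atm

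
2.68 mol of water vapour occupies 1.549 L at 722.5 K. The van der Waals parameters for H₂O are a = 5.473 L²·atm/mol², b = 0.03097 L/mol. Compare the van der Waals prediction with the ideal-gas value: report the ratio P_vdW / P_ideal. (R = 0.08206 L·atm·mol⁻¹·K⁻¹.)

Ideal: P_ideal = nRT/V = (2.68)(0.08206)(722.5)/1.549 = 102.578 atm
vdW: P = nRT/(V − nb) − a n²/V² = 158.893/1.46600 − 39.3093/2.39940 = 108.385 − 16.3830 = 92.002 atm
Ratio = 92.002/102.578 = 0.8969

P_vdW / P_ideal ≈ 0.8969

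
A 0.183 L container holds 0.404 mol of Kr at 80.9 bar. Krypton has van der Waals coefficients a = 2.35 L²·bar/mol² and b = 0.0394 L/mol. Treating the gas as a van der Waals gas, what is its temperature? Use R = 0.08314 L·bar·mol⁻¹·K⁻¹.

T ≈ 459.4 K

T = (P + a n²/V²)(V − nb)/(nR)
P + a n²/V² = 80.9 + (2.35)(0.404)²/(0.183)² = 92.353 bar
V − nb = 0.183 − (0.404)(0.0394) = 0.16708 L
T = (92.353)(0.16708)/((0.404)(0.08314)) = 459.4 K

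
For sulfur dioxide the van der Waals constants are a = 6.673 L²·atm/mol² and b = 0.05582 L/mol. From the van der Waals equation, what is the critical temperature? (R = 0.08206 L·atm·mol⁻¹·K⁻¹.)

T_c ≈ 431.6 K

For a van der Waals gas, T_c = 8a/(27Rb).
T_c = 8×6.673/(27×0.08206×0.05582) = 53.384/0.12368 = 431.6 K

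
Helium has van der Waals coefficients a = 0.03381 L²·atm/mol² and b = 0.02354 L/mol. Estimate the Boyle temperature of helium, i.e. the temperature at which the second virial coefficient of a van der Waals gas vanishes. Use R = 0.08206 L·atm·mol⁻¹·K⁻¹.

T_B ≈ 17.50 K

For a van der Waals gas the second virial coefficient B₂ = b − a/(RT) vanishes at T_B = a/(Rb).
T_B = 0.03381/(0.08206×0.02354) = 0.03381/0.0019317 = 17.50 K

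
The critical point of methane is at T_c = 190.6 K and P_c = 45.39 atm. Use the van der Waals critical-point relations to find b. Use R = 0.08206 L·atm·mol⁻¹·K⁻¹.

From T_c = 8a/(27Rb) and P_c = a/(27b²): b = R T_c/(8 P_c).
b = (0.08206)(190.6)/(8×45.39) = 15.641/363.12 = 0.04307 L/mol

b ≈ 0.04307 L/mol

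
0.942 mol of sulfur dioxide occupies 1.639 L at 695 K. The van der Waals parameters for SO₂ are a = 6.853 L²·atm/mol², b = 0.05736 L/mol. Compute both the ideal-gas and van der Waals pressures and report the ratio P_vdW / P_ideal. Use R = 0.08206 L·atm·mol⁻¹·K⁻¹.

P_vdW / P_ideal ≈ 0.9650

Ideal: P_ideal = nRT/V = (0.942)(0.08206)(695)/1.639 = 32.7784 atm
vdW: P = nRT/(V − nb) − a n²/V² = 53.7239/1.58497 − 6.08111/2.68632 = 33.8958 − 2.26373 = 31.6321 atm
Ratio = 31.6321/32.7784 = 0.9650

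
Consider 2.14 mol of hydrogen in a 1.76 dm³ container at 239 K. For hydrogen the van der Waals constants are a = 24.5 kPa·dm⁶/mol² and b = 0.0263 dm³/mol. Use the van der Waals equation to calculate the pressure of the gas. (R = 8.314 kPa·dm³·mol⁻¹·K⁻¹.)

P = nRT/(V − nb) − a n²/V²
nRT/(V − nb) = (2.14)(8.314)(239)/(1.76 − 2.14×0.0263) = 4252.3/1.7037 = 2495.9 kPa
a n²/V² = (24.5)(2.14)²/(1.76)² = 36.222 kPa
P = 2495.9 − 36.222 = 2460 kPa

P ≈ 2460 kPa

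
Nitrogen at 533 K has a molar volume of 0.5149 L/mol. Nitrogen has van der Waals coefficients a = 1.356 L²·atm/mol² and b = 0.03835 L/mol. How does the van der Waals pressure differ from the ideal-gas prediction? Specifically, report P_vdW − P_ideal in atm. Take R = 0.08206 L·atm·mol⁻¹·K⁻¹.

Ideal: P_ideal = RT/V_m = (0.08206)(533)/0.5149 = 84.9446 atm
vdW: P = RT/(V_m − b) − a/V_m² = 43.7380/0.476550 − 1.356/0.265122 = 91.7805 − 5.11463 = 86.6659 atm
ΔP = 86.6659 − 84.9446 = 1.721 atm

ΔP ≈ 1.721 atm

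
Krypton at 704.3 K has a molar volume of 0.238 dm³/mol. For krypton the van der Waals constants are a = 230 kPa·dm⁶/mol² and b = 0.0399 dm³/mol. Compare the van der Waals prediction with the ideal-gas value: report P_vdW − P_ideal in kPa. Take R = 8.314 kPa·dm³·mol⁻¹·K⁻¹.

Ideal: P_ideal = RT/V_m = (8.314)(704.3)/0.238 = 24603.2 kPa
vdW: P = RT/(V_m − b) − a/V_m² = 5855.55/0.198100 − 230/0.0566440 = 29558.6 − 4060.45 = 25498.2 kPa
ΔP = 25498.2 − 24603.2 = 895 kPa

ΔP ≈ 895 kPa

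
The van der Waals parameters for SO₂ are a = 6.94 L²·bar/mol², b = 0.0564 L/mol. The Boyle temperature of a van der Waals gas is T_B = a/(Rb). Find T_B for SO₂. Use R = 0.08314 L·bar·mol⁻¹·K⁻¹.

T_B ≈ 1480 K

For a van der Waals gas the second virial coefficient B₂ = b − a/(RT) vanishes at T_B = a/(Rb).
T_B = 6.94/(0.08314×0.0564) = 6.94/0.0046891 = 1480 K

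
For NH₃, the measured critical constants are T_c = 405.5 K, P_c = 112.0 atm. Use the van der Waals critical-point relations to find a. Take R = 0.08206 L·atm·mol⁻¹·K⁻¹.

a ≈ 4.171 L²·atm/mol²

From T_c = 8a/(27Rb) and P_c = a/(27b²): a = 27 R² T_c²/(64 P_c).
a = 27×(0.08206)²×(405.5)²/(64×112.0) = 29896/7168.0 = 4.171 L²·atm/mol²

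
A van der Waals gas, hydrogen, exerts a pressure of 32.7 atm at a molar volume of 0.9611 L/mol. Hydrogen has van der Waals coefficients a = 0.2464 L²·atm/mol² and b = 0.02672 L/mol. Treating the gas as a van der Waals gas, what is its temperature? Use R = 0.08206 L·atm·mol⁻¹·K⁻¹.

T ≈ 375.4 K

T = (P + a/V_m²)(V_m − b)/R
P + a/V_m² = 32.7 + 0.2464/(0.9611)² = 32.967 atm
V_m − b = 0.9611 − 0.02672 = 0.93438 L/mol
T = (32.967)(0.93438)/0.08206 = 375.4 K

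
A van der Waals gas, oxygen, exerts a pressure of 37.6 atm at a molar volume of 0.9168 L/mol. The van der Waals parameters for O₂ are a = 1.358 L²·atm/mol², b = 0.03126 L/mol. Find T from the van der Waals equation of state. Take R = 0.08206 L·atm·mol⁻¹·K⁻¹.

T ≈ 423.2 K

T = (P + a/V_m²)(V_m − b)/R
P + a/V_m² = 37.6 + 1.358/(0.9168)² = 39.216 atm
V_m − b = 0.9168 − 0.03126 = 0.88554 L/mol
T = (39.216)(0.88554)/0.08206 = 423.2 K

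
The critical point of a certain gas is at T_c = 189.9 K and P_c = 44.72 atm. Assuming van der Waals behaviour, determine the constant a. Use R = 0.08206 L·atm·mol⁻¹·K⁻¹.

a ≈ 2.291 L²·atm/mol²

From T_c = 8a/(27Rb) and P_c = a/(27b²): a = 27 R² T_c²/(64 P_c).
a = 27×(0.08206)²×(189.9)²/(64×44.72) = 6556.6/2862.1 = 2.291 L²·atm/mol²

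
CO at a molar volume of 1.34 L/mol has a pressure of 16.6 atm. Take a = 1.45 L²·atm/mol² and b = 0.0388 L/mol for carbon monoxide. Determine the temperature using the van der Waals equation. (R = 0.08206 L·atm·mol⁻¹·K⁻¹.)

T ≈ 276.0 K

T = (P + a/V_m²)(V_m − b)/R
P + a/V_m² = 16.6 + 1.45/(1.34)² = 17.408 atm
V_m − b = 1.34 − 0.0388 = 1.3012 L/mol
T = (17.408)(1.3012)/0.08206 = 276.0 K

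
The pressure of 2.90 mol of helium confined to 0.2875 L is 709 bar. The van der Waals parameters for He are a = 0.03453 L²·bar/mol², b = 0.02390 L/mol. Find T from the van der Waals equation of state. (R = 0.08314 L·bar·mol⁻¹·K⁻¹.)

T ≈ 644.8 K

T = (P + a n²/V²)(V − nb)/(nR)
P + a n²/V² = 709 + (0.03453)(2.90)²/(0.2875)² = 712.51 bar
V − nb = 0.2875 − (2.90)(0.02390) = 0.21819 L
T = (712.51)(0.21819)/((2.90)(0.08314)) = 644.8 K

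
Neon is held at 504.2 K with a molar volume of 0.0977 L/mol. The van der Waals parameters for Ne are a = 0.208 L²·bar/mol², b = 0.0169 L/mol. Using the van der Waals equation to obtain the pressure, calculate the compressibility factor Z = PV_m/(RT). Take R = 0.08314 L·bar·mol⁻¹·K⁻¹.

Z ≈ 1.158

P = RT/(V_m − b) − a/V_m² = (0.08314)(504.2)/(0.0977 − 0.0169) − 0.208/(0.0977)²
  = 41.919/0.080800 − 21.791 = 518.80 − 21.791 = 497.01 bar
Z = PV_m/(RT) = (497.01)(0.0977)/((0.08314)(504.2)) = 48.558/41.919 = 1.158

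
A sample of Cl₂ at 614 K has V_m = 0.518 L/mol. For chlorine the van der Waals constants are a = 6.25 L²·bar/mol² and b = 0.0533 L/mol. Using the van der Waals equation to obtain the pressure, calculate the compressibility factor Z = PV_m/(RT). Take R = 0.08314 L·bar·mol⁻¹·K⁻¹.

P = RT/(V_m − b) − a/V_m² = (0.08314)(614)/(0.518 − 0.0533) − 6.25/(0.518)²
  = 51.048/0.46470 − 23.293 = 109.85 − 23.293 = 86.56 bar
Z = PV_m/(RT) = (86.56)(0.518)/((0.08314)(614)) = 44.838/51.048 = 0.8783

Z ≈ 0.8783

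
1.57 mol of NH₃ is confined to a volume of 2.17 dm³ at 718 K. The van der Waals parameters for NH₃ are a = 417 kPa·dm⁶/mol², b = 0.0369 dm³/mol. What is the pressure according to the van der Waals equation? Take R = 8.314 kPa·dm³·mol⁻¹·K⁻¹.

P ≈ 4219 kPa

P = nRT/(V − nb) − a n²/V²
nRT/(V − nb) = (1.57)(8.314)(718)/(2.17 − 1.57×0.0369) = 9372.0/2.1121 = 4437.3 kPa
a n²/V² = (417)(1.57)²/(2.17)² = 218.28 kPa
P = 4437.3 − 218.28 = 4219 kPa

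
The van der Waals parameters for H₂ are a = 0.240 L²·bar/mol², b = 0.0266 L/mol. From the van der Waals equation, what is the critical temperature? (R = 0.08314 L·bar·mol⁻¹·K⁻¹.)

T_c ≈ 32.15 K

For a van der Waals gas, T_c = 8a/(27Rb).
T_c = 8×0.240/(27×0.08314×0.0266) = 1.9200/0.059711 = 32.15 K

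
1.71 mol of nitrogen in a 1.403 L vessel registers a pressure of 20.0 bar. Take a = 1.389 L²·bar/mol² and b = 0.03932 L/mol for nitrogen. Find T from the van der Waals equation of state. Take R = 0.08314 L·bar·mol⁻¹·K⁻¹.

T = (P + a n²/V²)(V − nb)/(nR)
P + a n²/V² = 20.0 + (1.389)(1.71)²/(1.403)² = 22.063 bar
V − nb = 1.403 − (1.71)(0.03932) = 1.3358 L
T = (22.063)(1.3358)/((1.71)(0.08314)) = 207.3 K

T ≈ 207.3 K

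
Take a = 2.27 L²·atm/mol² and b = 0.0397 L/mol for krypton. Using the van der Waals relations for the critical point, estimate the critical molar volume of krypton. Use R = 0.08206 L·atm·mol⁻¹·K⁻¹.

V_m,c ≈ 0.1191 L/mol

For a van der Waals gas, V_m,c = 3b.
V_m,c = 3×0.0397 = 0.1191 L/mol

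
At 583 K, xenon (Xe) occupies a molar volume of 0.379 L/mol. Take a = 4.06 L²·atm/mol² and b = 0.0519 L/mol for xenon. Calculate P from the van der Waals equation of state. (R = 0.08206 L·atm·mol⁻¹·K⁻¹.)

P ≈ 118.0 atm

P = RT/(V_m − b) − a/V_m²
RT/(V_m − b) = (0.08206)(583)/(0.379 − 0.0519) = 47.841/0.32710 = 146.26 atm
a/V_m² = 4.06/(0.379)² = 28.265 atm
P = 146.26 − 28.265 = 118.0 atm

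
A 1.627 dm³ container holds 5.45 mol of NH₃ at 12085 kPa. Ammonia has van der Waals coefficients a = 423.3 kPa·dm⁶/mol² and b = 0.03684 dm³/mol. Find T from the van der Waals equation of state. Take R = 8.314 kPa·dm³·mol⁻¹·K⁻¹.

T ≈ 529.9 K

T = (P + a n²/V²)(V − nb)/(nR)
P + a n²/V² = 12085 + (423.3)(5.45)²/(1.627)² = 16835 kPa
V − nb = 1.627 − (5.45)(0.03684) = 1.4262 dm³
T = (16835)(1.4262)/((5.45)(8.314)) = 529.9 K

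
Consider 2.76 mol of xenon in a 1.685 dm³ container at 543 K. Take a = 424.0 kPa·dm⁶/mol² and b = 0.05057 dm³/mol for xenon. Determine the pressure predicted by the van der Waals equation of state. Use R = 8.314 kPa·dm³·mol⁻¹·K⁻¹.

P ≈ 6925 kPa

P = nRT/(V − nb) − a n²/V²
nRT/(V − nb) = (2.76)(8.314)(543)/(1.685 − 2.76×0.05057) = 12460/1.5454 = 8062.6 kPa
a n²/V² = (424.0)(2.76)²/(1.685)² = 1137.6 kPa
P = 8062.6 − 1137.6 = 6925 kPa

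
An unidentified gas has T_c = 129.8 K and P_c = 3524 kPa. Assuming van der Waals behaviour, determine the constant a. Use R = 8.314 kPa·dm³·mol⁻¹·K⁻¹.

From T_c = 8a/(27Rb) and P_c = a/(27b²): a = 27 R² T_c²/(64 P_c).
a = 27×(8.314)²×(129.8)²/(64×3524) = 31443667/225536 = 139.4 kPa·dm⁶/mol²

a ≈ 139.4 kPa·dm⁶/mol²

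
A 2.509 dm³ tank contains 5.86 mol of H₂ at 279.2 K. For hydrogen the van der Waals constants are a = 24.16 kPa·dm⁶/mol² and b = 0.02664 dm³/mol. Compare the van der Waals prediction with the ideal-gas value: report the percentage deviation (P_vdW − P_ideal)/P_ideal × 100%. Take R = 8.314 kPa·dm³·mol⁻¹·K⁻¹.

4.20 %

Ideal: P_ideal = nRT/V = (5.86)(8.314)(279.2)/2.509 = 5421.54 kPa
vdW: P = nRT/(V − nb) − a n²/V² = 13602.6/2.35289 − 829.645/6.29508 = 5781.23 − 131.793 = 5649.44 kPa
% deviation = (5649.44 − 5421.54)/5421.54 × 100% = 4.20%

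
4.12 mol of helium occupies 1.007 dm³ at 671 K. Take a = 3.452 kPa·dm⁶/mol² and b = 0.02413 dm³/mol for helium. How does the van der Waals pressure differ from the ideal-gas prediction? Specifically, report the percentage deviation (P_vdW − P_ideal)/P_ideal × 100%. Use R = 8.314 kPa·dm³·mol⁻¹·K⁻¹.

Ideal: P_ideal = nRT/V = (4.12)(8.314)(671)/1.007 = 22824.4 kPa
vdW: P = nRT/(V − nb) − a n²/V² = 22984.2/0.907584 − 58.5956/1.01405 = 25324.6 − 57.7837 = 25266.8 kPa
% deviation = (25266.8 − 22824.4)/22824.4 × 100% = 10.70%

10.70 %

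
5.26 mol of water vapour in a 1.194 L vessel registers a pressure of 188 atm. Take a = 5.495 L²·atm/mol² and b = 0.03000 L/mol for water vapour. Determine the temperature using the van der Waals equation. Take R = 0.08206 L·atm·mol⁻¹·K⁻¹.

T = (P + a n²/V²)(V − nb)/(nR)
P + a n²/V² = 188 + (5.495)(5.26)²/(1.194)² = 294.64 atm
V − nb = 1.194 − (5.26)(0.03000) = 1.0362 L
T = (294.64)(1.0362)/((5.26)(0.08206)) = 707.3 K

T ≈ 707.3 K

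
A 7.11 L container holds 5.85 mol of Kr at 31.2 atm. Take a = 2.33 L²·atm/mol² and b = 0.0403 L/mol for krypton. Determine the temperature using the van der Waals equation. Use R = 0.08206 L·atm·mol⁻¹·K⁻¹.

T = (P + a n²/V²)(V − nb)/(nR)
P + a n²/V² = 31.2 + (2.33)(5.85)²/(7.11)² = 32.777 atm
V − nb = 7.11 − (5.85)(0.0403) = 6.8742 L
T = (32.777)(6.8742)/((5.85)(0.08206)) = 469.4 K

T ≈ 469.4 K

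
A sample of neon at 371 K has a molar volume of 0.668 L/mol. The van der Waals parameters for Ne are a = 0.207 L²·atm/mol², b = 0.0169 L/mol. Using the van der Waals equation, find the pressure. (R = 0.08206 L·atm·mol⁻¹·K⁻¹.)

P = RT/(V_m − b) − a/V_m²
RT/(V_m − b) = (0.08206)(371)/(0.668 − 0.0169) = 30.444/0.65110 = 46.758 atm
a/V_m² = 0.207/(0.668)² = 0.46389 atm
P = 46.758 − 0.46389 = 46.29 atm

P ≈ 46.29 atm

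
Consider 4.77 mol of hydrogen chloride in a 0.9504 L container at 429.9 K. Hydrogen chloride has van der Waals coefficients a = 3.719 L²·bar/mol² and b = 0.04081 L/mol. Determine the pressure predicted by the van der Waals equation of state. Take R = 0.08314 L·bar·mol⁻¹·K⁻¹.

P = nRT/(V − nb) − a n²/V²
nRT/(V − nb) = (4.77)(0.08314)(429.9)/(0.9504 − 4.77×0.04081) = 170.49/0.75574 = 225.59 bar
a n²/V² = (3.719)(4.77)²/(0.9504)² = 93.681 bar
P = 225.59 − 93.681 = 131.9 bar

P ≈ 131.9 bar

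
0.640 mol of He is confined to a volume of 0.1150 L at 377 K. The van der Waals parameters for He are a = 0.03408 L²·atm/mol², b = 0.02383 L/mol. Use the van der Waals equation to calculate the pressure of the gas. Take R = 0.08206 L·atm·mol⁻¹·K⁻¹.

P = nRT/(V − nb) − a n²/V²
nRT/(V − nb) = (0.640)(0.08206)(377)/(0.1150 − 0.640×0.02383) = 19.799/0.099749 = 198.49 atm
a n²/V² = (0.03408)(0.640)²/(0.1150)² = 1.0555 atm
P = 198.49 − 1.0555 = 197.4 atm

P ≈ 197.4 atm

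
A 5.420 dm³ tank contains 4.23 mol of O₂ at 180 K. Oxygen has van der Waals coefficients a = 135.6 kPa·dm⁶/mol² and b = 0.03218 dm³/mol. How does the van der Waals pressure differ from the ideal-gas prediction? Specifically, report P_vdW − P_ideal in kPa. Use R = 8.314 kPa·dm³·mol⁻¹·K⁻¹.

ΔP ≈ -52.5 kPa

Ideal: P_ideal = nRT/V = (4.23)(8.314)(180)/5.420 = 1167.95 kPa
vdW: P = nRT/(V − nb) − a n²/V² = 6330.28/5.28388 − 2426.28/29.3764 = 1198.04 − 82.5928 = 1115.45 kPa
ΔP = 1115.45 − 1167.95 = -52.5 kPa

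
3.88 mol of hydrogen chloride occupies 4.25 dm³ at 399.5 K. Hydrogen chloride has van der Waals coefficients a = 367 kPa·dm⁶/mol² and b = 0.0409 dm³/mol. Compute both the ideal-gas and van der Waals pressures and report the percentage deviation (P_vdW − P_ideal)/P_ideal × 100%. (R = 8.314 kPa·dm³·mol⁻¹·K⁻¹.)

Ideal: P_ideal = nRT/V = (3.88)(8.314)(399.5)/4.25 = 3032.28 kPa
vdW: P = nRT/(V − nb) − a n²/V² = 12887.2/4.09131 − 5524.96/18.0625 = 3149.90 − 305.880 = 2844.02 kPa
% deviation = (2844.02 − 3032.28)/3032.28 × 100% = -6.21%

-6.21 %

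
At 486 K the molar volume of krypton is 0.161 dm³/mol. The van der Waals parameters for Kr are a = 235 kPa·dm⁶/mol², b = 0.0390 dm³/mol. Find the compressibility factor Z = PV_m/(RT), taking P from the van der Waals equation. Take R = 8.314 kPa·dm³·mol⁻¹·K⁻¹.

Z ≈ 0.9584

P = RT/(V_m − b) − a/V_m² = (8.314)(486)/(0.161 − 0.0390) − 235/(0.161)²
  = 4040.6/0.12200 − 9066.0 = 33120 − 9066.0 = 24054 kPa
Z = PV_m/(RT) = (24054)(0.161)/((8.314)(486)) = 3872.7/4040.6 = 0.9584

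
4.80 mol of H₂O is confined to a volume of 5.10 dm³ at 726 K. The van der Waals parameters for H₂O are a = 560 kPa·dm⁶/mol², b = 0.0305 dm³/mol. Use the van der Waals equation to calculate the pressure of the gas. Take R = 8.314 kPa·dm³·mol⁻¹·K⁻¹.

P ≈ 5353 kPa

P = nRT/(V − nb) − a n²/V²
nRT/(V − nb) = (4.80)(8.314)(726)/(5.10 − 4.80×0.0305) = 28973/4.9536 = 5848.9 kPa
a n²/V² = (560)(4.80)²/(5.10)² = 496.06 kPa
P = 5848.9 − 496.06 = 5353 kPa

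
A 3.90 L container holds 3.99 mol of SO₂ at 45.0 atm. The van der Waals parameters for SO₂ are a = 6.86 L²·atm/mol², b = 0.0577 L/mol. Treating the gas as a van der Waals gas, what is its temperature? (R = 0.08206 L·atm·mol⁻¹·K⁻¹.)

T ≈ 584.8 K

T = (P + a n²/V²)(V − nb)/(nR)
P + a n²/V² = 45.0 + (6.86)(3.99)²/(3.90)² = 52.180 atm
V − nb = 3.90 − (3.99)(0.0577) = 3.6698 L
T = (52.180)(3.6698)/((3.99)(0.08206)) = 584.8 K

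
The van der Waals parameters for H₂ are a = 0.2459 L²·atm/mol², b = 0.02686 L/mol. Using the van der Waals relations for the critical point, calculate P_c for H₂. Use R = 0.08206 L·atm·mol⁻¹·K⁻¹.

For a van der Waals gas, P_c = a/(27b²).
P_c = 0.2459/(27×(0.02686)²) = 0.2459/0.019479 = 12.62 atm

P_c ≈ 12.62 atm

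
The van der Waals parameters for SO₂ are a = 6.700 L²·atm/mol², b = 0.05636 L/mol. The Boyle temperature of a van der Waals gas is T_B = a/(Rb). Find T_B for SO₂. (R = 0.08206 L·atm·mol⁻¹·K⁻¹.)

For a van der Waals gas the second virial coefficient B₂ = b − a/(RT) vanishes at T_B = a/(Rb).
T_B = 6.700/(0.08206×0.05636) = 6.700/0.0046249 = 1449 K

T_B ≈ 1449 K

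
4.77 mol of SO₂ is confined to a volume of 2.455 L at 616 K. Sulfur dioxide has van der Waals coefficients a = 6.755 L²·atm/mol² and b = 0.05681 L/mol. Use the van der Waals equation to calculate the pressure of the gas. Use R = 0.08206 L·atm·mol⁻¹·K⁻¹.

P ≈ 84.90 atm

P = nRT/(V − nb) − a n²/V²
nRT/(V − nb) = (4.77)(0.08206)(616)/(2.455 − 4.77×0.05681) = 241.12/2.1840 = 110.40 atm
a n²/V² = (6.755)(4.77)²/(2.455)² = 25.501 atm
P = 110.40 − 25.501 = 84.90 atm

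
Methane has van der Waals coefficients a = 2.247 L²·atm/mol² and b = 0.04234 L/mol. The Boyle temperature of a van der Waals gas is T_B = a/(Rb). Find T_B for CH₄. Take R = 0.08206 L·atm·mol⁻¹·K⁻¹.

T_B ≈ 646.7 K

For a van der Waals gas the second virial coefficient B₂ = b − a/(RT) vanishes at T_B = a/(Rb).
T_B = 2.247/(0.08206×0.04234) = 2.247/0.0034744 = 646.7 K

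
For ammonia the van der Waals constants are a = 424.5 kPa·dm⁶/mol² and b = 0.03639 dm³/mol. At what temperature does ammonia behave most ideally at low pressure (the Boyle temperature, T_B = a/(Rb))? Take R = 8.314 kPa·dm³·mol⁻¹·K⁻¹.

For a van der Waals gas the second virial coefficient B₂ = b − a/(RT) vanishes at T_B = a/(Rb).
T_B = 424.5/(8.314×0.03639) = 424.5/0.30255 = 1403 K

T_B ≈ 1403 K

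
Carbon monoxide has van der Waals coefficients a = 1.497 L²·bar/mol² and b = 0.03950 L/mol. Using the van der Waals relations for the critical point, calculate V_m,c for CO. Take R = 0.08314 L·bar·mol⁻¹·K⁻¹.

V_m,c ≈ 0.1185 L/mol

For a van der Waals gas, V_m,c = 3b.
V_m,c = 3×0.03950 = 0.1185 L/mol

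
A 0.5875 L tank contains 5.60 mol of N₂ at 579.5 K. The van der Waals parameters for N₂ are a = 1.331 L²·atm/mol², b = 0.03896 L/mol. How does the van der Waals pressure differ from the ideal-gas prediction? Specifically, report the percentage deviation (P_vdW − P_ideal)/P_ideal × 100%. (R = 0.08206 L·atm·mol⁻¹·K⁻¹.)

Ideal: P_ideal = nRT/V = (5.60)(0.08206)(579.5)/0.5875 = 453.278 atm
vdW: P = nRT/(V − nb) − a n²/V² = 266.301/0.369324 − 41.7402/0.345156 = 721.050 − 120.931 = 600.119 atm
% deviation = (600.119 − 453.278)/453.278 × 100% = 32.40%

32.40 %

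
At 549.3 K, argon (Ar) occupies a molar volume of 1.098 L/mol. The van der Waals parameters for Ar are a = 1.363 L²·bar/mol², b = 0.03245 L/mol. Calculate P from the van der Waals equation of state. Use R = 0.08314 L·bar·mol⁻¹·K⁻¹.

P ≈ 41.73 bar

P = RT/(V_m − b) − a/V_m²
RT/(V_m − b) = (0.08314)(549.3)/(1.098 − 0.03245) = 45.669/1.0656 = 42.858 bar
a/V_m² = 1.363/(1.098)² = 1.1306 bar
P = 42.858 − 1.1306 = 41.73 bar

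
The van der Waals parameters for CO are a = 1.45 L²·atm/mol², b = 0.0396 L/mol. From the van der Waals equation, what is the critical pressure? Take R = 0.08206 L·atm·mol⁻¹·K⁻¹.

P_c ≈ 34.25 atm

For a van der Waals gas, P_c = a/(27b²).
P_c = 1.45/(27×(0.0396)²) = 1.45/0.042340 = 34.25 atm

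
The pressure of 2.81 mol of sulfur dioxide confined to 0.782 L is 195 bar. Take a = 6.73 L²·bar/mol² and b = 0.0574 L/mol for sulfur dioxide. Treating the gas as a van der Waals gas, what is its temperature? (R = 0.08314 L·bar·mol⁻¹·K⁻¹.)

T = (P + a n²/V²)(V − nb)/(nR)
P + a n²/V² = 195 + (6.73)(2.81)²/(0.782)² = 281.90 bar
V − nb = 0.782 − (2.81)(0.0574) = 0.62071 L
T = (281.90)(0.62071)/((2.81)(0.08314)) = 749.0 K

T ≈ 749.0 K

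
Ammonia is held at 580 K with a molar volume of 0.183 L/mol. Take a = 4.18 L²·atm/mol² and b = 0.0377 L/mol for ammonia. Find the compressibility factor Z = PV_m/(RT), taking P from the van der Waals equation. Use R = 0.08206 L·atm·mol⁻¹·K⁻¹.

P = RT/(V_m − b) − a/V_m² = (0.08206)(580)/(0.183 − 0.0377) − 4.18/(0.183)²
  = 47.595/0.14530 − 124.82 = 327.56 − 124.82 = 202.74 atm
Z = PV_m/(RT) = (202.74)(0.183)/((0.08206)(580)) = 37.101/47.595 = 0.7795

Z ≈ 0.7795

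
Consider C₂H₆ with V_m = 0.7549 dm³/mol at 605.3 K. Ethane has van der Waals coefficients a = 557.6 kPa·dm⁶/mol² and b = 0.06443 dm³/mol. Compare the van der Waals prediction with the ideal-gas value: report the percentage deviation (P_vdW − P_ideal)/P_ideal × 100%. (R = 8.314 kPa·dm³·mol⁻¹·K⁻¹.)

-5.35 %

Ideal: P_ideal = RT/V_m = (8.314)(605.3)/0.7549 = 6666.40 kPa
vdW: P = RT/(V_m − b) − a/V_m² = 5032.46/0.690470 − 557.6/0.569874 = 7288.46 − 978.462 = 6310.00 kPa
% deviation = (6310.00 − 6666.40)/6666.40 × 100% = -5.35%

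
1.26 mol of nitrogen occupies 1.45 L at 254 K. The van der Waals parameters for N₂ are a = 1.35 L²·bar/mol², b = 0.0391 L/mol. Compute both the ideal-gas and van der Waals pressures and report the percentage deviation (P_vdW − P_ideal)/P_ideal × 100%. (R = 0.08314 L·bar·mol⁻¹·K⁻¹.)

Ideal: P_ideal = nRT/V = (1.26)(0.08314)(254)/1.45 = 18.3504 bar
vdW: P = nRT/(V − nb) − a n²/V² = 26.6081/1.40073 − 2.14326/2.10250 = 18.9959 − 1.01939 = 17.9765 bar
% deviation = (17.9765 − 18.3504)/18.3504 × 100% = -2.04%

-2.04 %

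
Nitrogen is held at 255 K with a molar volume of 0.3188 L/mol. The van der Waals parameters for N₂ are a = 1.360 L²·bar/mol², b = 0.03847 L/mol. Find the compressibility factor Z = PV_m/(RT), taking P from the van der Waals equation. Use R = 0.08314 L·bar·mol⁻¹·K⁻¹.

Z ≈ 0.9360

P = RT/(V_m − b) − a/V_m² = (0.08314)(255)/(0.3188 − 0.03847) − 1.360/(0.3188)²
  = 21.201/0.28033 − 13.381 = 75.629 − 13.381 = 62.248 bar
Z = PV_m/(RT) = (62.248)(0.3188)/((0.08314)(255)) = 19.845/21.201 = 0.9360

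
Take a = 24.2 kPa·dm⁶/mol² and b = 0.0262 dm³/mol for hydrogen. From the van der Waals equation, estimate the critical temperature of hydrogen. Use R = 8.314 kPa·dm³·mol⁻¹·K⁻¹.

For a van der Waals gas, T_c = 8a/(27Rb).
T_c = 8×24.2/(27×8.314×0.0262) = 193.60/5.8813 = 32.92 K

T_c ≈ 32.92 K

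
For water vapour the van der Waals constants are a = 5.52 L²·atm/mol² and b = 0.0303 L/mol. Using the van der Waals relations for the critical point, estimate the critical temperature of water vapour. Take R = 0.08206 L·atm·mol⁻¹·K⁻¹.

For a van der Waals gas, T_c = 8a/(27Rb).
T_c = 8×5.52/(27×0.08206×0.0303) = 44.160/0.067133 = 657.8 K

T_c ≈ 657.8 K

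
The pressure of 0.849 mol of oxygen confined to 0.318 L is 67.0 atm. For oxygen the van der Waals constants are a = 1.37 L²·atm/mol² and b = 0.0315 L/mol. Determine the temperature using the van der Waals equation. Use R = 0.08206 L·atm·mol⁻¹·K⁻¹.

T = (P + a n²/V²)(V − nb)/(nR)
P + a n²/V² = 67.0 + (1.37)(0.849)²/(0.318)² = 76.765 atm
V − nb = 0.318 − (0.849)(0.0315) = 0.29126 L
T = (76.765)(0.29126)/((0.849)(0.08206)) = 320.9 K

T ≈ 320.9 K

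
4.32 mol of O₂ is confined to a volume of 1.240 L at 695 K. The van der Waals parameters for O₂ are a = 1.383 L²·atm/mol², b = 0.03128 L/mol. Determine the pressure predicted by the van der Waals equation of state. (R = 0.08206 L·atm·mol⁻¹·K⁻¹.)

P = nRT/(V − nb) − a n²/V²
nRT/(V − nb) = (4.32)(0.08206)(695)/(1.240 − 4.32×0.03128) = 246.38/1.1049 = 222.99 atm
a n²/V² = (1.383)(4.32)²/(1.240)² = 16.786 atm
P = 222.99 − 16.786 = 206.2 atm

P ≈ 206.2 atm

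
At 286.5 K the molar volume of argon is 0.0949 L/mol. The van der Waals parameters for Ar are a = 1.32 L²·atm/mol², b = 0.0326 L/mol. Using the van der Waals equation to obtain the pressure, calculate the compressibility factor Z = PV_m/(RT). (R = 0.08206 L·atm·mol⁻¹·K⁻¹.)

Z ≈ 0.9316

P = RT/(V_m − b) − a/V_m² = (0.08206)(286.5)/(0.0949 − 0.0326) − 1.32/(0.0949)²
  = 23.510/0.062300 − 146.57 = 377.37 − 146.57 = 230.80 atm
Z = PV_m/(RT) = (230.80)(0.0949)/((0.08206)(286.5)) = 21.903/23.510 = 0.9316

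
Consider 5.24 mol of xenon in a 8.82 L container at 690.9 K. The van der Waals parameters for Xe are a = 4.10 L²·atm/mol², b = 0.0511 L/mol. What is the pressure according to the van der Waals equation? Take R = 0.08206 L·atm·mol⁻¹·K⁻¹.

P ≈ 33.29 atm

P = nRT/(V − nb) − a n²/V²
nRT/(V − nb) = (5.24)(0.08206)(690.9)/(8.82 − 5.24×0.0511) = 297.08/8.5522 = 34.737 atm
a n²/V² = (4.10)(5.24)²/(8.82)² = 1.4471 atm
P = 34.737 − 1.4471 = 33.29 atm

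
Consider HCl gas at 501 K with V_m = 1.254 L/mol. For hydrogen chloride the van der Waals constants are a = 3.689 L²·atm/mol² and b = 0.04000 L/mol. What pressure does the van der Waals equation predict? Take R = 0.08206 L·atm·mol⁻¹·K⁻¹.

P ≈ 31.52 atm

P = RT/(V_m − b) − a/V_m²
RT/(V_m − b) = (0.08206)(501)/(1.254 − 0.04000) = 41.112/1.2140 = 33.865 atm
a/V_m² = 3.689/(1.254)² = 2.3459 atm
P = 33.865 − 2.3459 = 31.52 atm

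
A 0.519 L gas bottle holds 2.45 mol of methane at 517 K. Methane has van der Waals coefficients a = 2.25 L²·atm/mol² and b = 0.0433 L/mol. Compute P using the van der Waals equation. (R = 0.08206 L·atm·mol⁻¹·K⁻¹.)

P = nRT/(V − nb) − a n²/V²
nRT/(V − nb) = (2.45)(0.08206)(517)/(0.519 − 2.45×0.0433) = 103.94/0.41292 = 251.72 atm
a n²/V² = (2.25)(2.45)²/(0.519)² = 50.139 atm
P = 251.72 − 50.139 = 201.6 atm

P ≈ 201.6 atm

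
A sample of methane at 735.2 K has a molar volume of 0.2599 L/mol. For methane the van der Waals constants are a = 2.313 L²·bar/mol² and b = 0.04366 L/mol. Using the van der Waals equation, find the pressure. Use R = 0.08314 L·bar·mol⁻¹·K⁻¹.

P = RT/(V_m − b) − a/V_m²
RT/(V_m − b) = (0.08314)(735.2)/(0.2599 − 0.04366) = 61.125/0.21624 = 282.67 bar
a/V_m² = 2.313/(0.2599)² = 34.242 bar
P = 282.67 − 34.242 = 248.4 bar

P ≈ 248.4 bar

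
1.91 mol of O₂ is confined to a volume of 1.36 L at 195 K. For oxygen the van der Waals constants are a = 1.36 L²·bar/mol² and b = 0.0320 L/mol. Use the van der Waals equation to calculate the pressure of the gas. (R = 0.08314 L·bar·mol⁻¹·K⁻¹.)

P ≈ 21.16 bar

P = nRT/(V − nb) − a n²/V²
nRT/(V − nb) = (1.91)(0.08314)(195)/(1.36 − 1.91×0.0320) = 30.965/1.2989 = 23.839 bar
a n²/V² = (1.36)(1.91)²/(1.36)² = 2.6824 bar
P = 23.839 − 2.6824 = 21.16 bar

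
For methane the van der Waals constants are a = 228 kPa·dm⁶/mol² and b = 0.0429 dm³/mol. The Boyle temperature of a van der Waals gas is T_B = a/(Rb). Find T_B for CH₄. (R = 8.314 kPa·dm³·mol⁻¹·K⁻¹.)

For a van der Waals gas the second virial coefficient B₂ = b − a/(RT) vanishes at T_B = a/(Rb).
T_B = 228/(8.314×0.0429) = 228/0.35667 = 639.2 K

T_B ≈ 639.2 K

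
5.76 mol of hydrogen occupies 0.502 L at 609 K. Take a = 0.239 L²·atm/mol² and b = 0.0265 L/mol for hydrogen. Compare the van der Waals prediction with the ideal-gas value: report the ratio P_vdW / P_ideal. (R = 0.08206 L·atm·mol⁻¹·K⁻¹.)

P_vdW / P_ideal ≈ 1.382

Ideal: P_ideal = nRT/V = (5.76)(0.08206)(609)/0.502 = 573.413 atm
vdW: P = nRT/(V − nb) − a n²/V² = 287.853/0.349360 − 7.92945/0.252004 = 823.944 − 31.4656 = 792.478 atm
Ratio = 792.478/573.413 = 1.382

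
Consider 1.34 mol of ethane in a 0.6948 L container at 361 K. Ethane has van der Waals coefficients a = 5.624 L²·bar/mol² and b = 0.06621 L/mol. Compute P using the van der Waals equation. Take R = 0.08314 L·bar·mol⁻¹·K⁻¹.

P = nRT/(V − nb) − a n²/V²
nRT/(V − nb) = (1.34)(0.08314)(361)/(0.6948 − 1.34×0.06621) = 40.218/0.60608 = 66.358 bar
a n²/V² = (5.624)(1.34)²/(0.6948)² = 20.919 bar
P = 66.358 − 20.919 = 45.44 bar

P ≈ 45.44 bar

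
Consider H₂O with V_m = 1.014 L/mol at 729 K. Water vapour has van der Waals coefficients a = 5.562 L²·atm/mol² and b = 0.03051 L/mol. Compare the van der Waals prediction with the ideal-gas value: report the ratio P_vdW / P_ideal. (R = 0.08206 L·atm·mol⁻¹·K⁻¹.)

Ideal: P_ideal = RT/V_m = (0.08206)(729)/1.014 = 58.9958 atm
vdW: P = RT/(V_m − b) − a/V_m² = 59.8217/0.983490 − 5.562/1.02820 = 60.8259 − 5.40945 = 55.4165 atm
Ratio = 55.4165/58.9958 = 0.9393

P_vdW / P_ideal ≈ 0.9393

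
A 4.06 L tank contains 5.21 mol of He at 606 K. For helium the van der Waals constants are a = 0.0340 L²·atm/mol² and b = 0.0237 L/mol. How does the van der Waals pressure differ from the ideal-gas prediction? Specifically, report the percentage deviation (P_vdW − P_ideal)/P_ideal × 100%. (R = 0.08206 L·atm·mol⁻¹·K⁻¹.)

3.05 %

Ideal: P_ideal = nRT/V = (5.21)(0.08206)(606)/4.06 = 63.8140 atm
vdW: P = nRT/(V − nb) − a n²/V² = 259.085/3.93652 − 0.922899/16.4836 = 65.8157 − 0.0559889 = 65.7597 atm
% deviation = (65.7597 − 63.8140)/63.8140 × 100% = 3.05%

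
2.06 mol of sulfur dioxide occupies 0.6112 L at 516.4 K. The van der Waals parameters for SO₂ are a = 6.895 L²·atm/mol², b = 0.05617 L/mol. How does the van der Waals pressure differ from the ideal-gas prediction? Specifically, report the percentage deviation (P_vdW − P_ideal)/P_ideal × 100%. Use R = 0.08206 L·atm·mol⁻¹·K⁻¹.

Ideal: P_ideal = nRT/V = (2.06)(0.08206)(516.4)/0.6112 = 142.824 atm
vdW: P = nRT/(V − nb) − a n²/V² = 87.2941/0.495490 − 29.2596/0.373565 = 176.177 − 78.3253 = 97.852 atm
% deviation = (97.852 − 142.824)/142.824 × 100% = -31.49%

-31.49 %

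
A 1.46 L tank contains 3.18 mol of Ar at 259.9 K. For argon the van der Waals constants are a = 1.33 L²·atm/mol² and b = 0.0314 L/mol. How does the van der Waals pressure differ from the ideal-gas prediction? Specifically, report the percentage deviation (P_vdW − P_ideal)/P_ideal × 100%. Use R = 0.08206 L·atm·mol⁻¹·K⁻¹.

Ideal: P_ideal = nRT/V = (3.18)(0.08206)(259.9)/1.46 = 46.4528 atm
vdW: P = nRT/(V − nb) − a n²/V² = 67.8211/1.36015 − 13.4495/2.13160 = 49.8630 − 6.30958 = 43.5534 atm
% deviation = (43.5534 − 46.4528)/46.4528 × 100% = -6.24%

-6.24 %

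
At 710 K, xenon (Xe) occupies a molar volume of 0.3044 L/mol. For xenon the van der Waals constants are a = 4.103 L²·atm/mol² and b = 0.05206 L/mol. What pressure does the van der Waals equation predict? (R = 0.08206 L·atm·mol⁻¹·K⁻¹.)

P ≈ 186.6 atm

P = RT/(V_m − b) − a/V_m²
RT/(V_m − b) = (0.08206)(710)/(0.3044 − 0.05206) = 58.263/0.25234 = 230.89 atm
a/V_m² = 4.103/(0.3044)² = 44.280 atm
P = 230.89 − 44.280 = 186.6 atm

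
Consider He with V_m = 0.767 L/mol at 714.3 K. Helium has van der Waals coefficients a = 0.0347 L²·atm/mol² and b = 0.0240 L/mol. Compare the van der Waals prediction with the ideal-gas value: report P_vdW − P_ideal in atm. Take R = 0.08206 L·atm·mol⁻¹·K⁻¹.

ΔP ≈ 2.410 atm

Ideal: P_ideal = RT/V_m = (0.08206)(714.3)/0.767 = 76.4217 atm
vdW: P = RT/(V_m − b) − a/V_m² = 58.6155/0.743000 − 0.0347/0.588289 = 78.8903 − 0.0589846 = 78.8313 atm
ΔP = 78.8313 − 76.4217 = 2.410 atm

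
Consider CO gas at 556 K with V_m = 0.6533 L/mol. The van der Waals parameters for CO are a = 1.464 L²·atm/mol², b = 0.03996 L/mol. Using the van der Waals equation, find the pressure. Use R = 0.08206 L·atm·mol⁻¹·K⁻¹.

P ≈ 70.96 atm

P = RT/(V_m − b) − a/V_m²
RT/(V_m − b) = (0.08206)(556)/(0.6533 − 0.03996) = 45.625/0.61334 = 74.388 atm
a/V_m² = 1.464/(0.6533)² = 3.4302 atm
P = 74.388 − 3.4302 = 70.96 atm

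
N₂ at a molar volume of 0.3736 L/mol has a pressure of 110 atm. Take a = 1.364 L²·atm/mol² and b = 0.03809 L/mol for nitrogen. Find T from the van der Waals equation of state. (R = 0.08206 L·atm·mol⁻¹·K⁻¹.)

T = (P + a/V_m²)(V_m − b)/R
P + a/V_m² = 110 + 1.364/(0.3736)² = 119.77 atm
V_m − b = 0.3736 − 0.03809 = 0.33551 L/mol
T = (119.77)(0.33551)/0.08206 = 489.7 K

T ≈ 489.7 K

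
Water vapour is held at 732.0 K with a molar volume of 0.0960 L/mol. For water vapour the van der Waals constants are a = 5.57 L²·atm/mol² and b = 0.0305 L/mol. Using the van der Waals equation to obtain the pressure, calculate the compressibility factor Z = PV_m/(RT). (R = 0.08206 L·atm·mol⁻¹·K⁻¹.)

Z ≈ 0.4997

P = RT/(V_m − b) − a/V_m² = (0.08206)(732.0)/(0.0960 − 0.0305) − 5.57/(0.0960)²
  = 60.068/0.065500 − 604.38 = 917.07 − 604.38 = 312.69 atm
Z = PV_m/(RT) = (312.69)(0.0960)/((0.08206)(732.0)) = 30.018/60.068 = 0.4997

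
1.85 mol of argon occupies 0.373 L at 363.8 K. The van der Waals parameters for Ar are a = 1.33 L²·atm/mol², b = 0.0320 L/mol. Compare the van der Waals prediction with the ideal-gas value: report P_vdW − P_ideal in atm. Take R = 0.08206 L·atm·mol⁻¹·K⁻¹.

ΔP ≈ -4.78 atm

Ideal: P_ideal = nRT/V = (1.85)(0.08206)(363.8)/0.373 = 148.067 atm
vdW: P = nRT/(V − nb) − a n²/V² = 55.2288/0.313800 − 4.55193/0.139129 = 176.000 − 32.7173 = 143.283 atm
ΔP = 143.283 − 148.067 = -4.78 atm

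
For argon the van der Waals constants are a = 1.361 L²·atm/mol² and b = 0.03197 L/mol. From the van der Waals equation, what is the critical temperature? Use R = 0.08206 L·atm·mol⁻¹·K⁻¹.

For a van der Waals gas, T_c = 8a/(27Rb).
T_c = 8×1.361/(27×0.08206×0.03197) = 10.888/0.070833 = 153.7 K

T_c ≈ 153.7 K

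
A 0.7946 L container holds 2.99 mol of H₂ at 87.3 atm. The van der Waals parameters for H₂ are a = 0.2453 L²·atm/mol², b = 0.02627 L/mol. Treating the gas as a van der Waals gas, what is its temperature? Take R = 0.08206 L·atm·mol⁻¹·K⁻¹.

T ≈ 264.9 K

T = (P + a n²/V²)(V − nb)/(nR)
P + a n²/V² = 87.3 + (0.2453)(2.99)²/(0.7946)² = 90.773 atm
V − nb = 0.7946 − (2.99)(0.02627) = 0.71605 L
T = (90.773)(0.71605)/((2.99)(0.08206)) = 264.9 K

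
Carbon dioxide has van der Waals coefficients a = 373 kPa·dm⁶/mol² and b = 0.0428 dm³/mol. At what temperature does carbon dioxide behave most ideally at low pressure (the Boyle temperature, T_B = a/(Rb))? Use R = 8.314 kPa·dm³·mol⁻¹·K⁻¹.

T_B ≈ 1048 K

For a van der Waals gas the second virial coefficient B₂ = b − a/(RT) vanishes at T_B = a/(Rb).
T_B = 373/(8.314×0.0428) = 373/0.35584 = 1048 K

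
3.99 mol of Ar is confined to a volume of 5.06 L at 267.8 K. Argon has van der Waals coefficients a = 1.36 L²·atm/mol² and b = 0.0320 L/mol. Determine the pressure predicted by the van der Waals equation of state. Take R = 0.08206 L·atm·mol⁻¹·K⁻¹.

P = nRT/(V − nb) − a n²/V²
nRT/(V − nb) = (3.99)(0.08206)(267.8)/(5.06 − 3.99×0.0320) = 87.683/4.9323 = 17.777 atm
a n²/V² = (1.36)(3.99)²/(5.06)² = 0.84564 atm
P = 17.777 − 0.84564 = 16.93 atm

P ≈ 16.93 atm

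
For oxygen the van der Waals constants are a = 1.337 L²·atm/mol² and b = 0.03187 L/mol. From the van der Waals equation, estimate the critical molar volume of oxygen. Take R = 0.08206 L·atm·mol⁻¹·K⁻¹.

For a van der Waals gas, V_m,c = 3b.
V_m,c = 3×0.03187 = 0.09561 L/mol

V_m,c ≈ 0.09561 L/mol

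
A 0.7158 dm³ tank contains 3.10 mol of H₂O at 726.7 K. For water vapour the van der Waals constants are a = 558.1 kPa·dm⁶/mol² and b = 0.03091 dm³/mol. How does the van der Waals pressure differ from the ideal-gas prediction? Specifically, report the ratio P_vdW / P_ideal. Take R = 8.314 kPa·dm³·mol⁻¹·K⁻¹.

P_vdW / P_ideal ≈ 0.7545

Ideal: P_ideal = nRT/V = (3.10)(8.314)(726.7)/0.7158 = 26165.9 kPa
vdW: P = nRT/(V − nb) − a n²/V² = 18729.5/0.619979 − 5363.34/0.512370 = 30209.9 − 10467.7 = 19742.2 kPa
Ratio = 19742.2/26165.9 = 0.7545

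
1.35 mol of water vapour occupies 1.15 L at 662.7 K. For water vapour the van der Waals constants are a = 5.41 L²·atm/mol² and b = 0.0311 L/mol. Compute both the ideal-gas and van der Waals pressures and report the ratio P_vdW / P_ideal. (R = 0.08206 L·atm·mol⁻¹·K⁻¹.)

Ideal: P_ideal = nRT/V = (1.35)(0.08206)(662.7)/1.15 = 63.8388 atm
vdW: P = nRT/(V − nb) − a n²/V² = 73.4146/1.10802 − 9.85973/1.32250 = 66.2575 − 7.45537 = 58.8021 atm
Ratio = 58.8021/63.8388 = 0.9211

P_vdW / P_ideal ≈ 0.9211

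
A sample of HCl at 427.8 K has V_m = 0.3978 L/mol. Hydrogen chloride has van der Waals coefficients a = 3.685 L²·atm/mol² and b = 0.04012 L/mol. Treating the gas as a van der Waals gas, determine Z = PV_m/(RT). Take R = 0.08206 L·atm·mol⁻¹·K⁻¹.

Z ≈ 0.8483

P = RT/(V_m − b) − a/V_m² = (0.08206)(427.8)/(0.3978 − 0.04012) − 3.685/(0.3978)²
  = 35.105/0.35768 − 23.287 = 98.146 − 23.287 = 74.859 atm
Z = PV_m/(RT) = (74.859)(0.3978)/((0.08206)(427.8)) = 29.779/35.105 = 0.8483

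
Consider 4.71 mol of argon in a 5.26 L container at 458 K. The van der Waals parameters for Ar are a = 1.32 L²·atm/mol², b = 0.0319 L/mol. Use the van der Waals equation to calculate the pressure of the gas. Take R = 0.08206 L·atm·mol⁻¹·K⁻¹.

P ≈ 33.58 atm

P = nRT/(V − nb) − a n²/V²
nRT/(V − nb) = (4.71)(0.08206)(458)/(5.26 − 4.71×0.0319) = 177.02/5.1098 = 34.643 atm
a n²/V² = (1.32)(4.71)²/(5.26)² = 1.0584 atm
P = 34.643 − 1.0584 = 33.58 atm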